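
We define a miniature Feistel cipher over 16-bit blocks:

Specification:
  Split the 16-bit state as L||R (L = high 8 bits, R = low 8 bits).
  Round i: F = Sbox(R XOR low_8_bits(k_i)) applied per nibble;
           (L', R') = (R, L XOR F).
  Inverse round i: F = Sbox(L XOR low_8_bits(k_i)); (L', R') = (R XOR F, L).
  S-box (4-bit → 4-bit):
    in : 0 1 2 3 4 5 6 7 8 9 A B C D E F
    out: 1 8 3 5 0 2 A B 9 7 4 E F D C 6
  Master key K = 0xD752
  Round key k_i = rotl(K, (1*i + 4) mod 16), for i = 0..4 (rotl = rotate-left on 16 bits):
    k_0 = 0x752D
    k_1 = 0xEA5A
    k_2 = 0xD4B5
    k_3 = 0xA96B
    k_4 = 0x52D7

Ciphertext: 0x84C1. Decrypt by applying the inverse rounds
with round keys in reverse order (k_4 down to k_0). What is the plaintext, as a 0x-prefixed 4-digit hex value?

0x8270

s_0 = ciphertext = 0x84C1
s_1 = InvRound(s_0, k_4) = 0xE484
s_2 = InvRound(s_1, k_3) = 0x12E4
s_3 = InvRound(s_2, k_2) = 0xAF12
s_4 = InvRound(s_3, k_1) = 0x70AF
s_5 = InvRound(s_4, k_0) = 0x8270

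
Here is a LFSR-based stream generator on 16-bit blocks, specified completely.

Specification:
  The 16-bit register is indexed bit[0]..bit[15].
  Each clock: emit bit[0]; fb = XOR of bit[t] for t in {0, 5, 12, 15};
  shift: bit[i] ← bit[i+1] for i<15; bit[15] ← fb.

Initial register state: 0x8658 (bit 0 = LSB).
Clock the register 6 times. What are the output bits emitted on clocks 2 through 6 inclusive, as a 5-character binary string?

00110

reg_0 = 0x8658
clock 1: out=0, reg = 0xC32C
clock 2: out=0, reg = 0x6196
clock 3: out=0, reg = 0x30CB
clock 4: out=1, reg = 0x1865
clock 5: out=1, reg = 0x8C32
clock 6: out=0, reg = 0x4619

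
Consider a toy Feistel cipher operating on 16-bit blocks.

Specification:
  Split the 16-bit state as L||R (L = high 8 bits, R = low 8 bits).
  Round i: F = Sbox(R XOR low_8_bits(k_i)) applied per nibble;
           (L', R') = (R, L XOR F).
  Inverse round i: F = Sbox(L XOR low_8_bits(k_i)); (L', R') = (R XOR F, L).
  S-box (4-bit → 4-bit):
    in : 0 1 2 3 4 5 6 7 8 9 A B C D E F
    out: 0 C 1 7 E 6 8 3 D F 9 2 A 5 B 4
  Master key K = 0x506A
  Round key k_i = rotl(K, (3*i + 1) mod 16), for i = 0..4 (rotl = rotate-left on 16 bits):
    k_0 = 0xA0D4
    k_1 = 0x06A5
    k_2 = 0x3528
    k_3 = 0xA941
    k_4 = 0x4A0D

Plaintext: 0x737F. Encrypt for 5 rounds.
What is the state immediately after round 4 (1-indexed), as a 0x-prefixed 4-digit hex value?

0xCE45

s_0 = plaintext = 0x737F
s_1 = Round(s_0, k_0) = 0x7FE1
s_2 = Round(s_1, k_1) = 0xE191
s_3 = Round(s_2, k_2) = 0x91CE
s_4 = Round(s_3, k_3) = 0xCE45
s_5 = Round(s_4, k_4) = 0x4523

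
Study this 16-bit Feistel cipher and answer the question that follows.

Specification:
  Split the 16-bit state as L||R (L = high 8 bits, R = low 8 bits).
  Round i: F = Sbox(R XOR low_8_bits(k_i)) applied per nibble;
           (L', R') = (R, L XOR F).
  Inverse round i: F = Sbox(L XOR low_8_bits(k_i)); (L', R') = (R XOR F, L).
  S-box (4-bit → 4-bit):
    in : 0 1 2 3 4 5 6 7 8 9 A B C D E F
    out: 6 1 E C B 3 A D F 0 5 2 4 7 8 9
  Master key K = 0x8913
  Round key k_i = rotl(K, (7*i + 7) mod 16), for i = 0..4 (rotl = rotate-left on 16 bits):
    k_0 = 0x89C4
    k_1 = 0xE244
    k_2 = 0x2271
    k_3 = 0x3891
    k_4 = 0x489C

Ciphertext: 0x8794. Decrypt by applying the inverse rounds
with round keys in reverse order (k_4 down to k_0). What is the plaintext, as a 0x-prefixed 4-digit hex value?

0x8B2C

s_0 = ciphertext = 0x8794
s_1 = InvRound(s_0, k_4) = 0x8687
s_2 = InvRound(s_1, k_3) = 0x9A86
s_3 = InvRound(s_2, k_2) = 0x049A
s_4 = InvRound(s_3, k_1) = 0x2C04
s_5 = InvRound(s_4, k_0) = 0x8B2C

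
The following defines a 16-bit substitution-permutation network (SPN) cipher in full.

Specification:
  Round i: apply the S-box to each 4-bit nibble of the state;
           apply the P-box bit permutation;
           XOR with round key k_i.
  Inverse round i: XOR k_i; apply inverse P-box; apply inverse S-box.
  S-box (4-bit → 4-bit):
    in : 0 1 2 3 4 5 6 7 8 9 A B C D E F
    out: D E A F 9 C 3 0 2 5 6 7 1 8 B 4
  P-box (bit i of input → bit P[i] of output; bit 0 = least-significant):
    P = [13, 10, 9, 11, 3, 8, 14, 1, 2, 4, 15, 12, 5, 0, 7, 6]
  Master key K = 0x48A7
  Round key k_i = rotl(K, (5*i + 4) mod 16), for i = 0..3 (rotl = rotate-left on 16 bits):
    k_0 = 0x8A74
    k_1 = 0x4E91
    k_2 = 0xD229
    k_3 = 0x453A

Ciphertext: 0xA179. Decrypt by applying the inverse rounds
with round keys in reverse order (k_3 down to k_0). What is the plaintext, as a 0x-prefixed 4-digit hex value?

0xF2E9

s_0 = ciphertext = 0xA179
s_1 = InvRound(s_0, k_3) = 0x2F56
s_2 = InvRound(s_1, k_2) = 0xE33E
s_3 = InvRound(s_2, k_1) = 0xB9EE
s_4 = InvRound(s_3, k_0) = 0xF2E9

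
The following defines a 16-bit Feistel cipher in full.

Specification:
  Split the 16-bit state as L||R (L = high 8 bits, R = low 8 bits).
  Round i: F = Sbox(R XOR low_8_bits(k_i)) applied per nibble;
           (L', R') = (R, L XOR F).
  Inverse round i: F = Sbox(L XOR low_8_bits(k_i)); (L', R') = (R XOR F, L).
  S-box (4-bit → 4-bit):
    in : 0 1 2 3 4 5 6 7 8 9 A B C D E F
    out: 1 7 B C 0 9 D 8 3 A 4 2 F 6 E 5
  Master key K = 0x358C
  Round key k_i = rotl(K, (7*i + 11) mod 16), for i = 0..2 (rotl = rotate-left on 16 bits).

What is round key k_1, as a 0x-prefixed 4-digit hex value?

K = 0x358C
k_0 = rotl(K, (7*0+11) mod 16) = rotl(K, 11) = 0x61AC
k_1 = rotl(K, (7*1+11) mod 16) = rotl(K, 2) = 0xD630

0xD630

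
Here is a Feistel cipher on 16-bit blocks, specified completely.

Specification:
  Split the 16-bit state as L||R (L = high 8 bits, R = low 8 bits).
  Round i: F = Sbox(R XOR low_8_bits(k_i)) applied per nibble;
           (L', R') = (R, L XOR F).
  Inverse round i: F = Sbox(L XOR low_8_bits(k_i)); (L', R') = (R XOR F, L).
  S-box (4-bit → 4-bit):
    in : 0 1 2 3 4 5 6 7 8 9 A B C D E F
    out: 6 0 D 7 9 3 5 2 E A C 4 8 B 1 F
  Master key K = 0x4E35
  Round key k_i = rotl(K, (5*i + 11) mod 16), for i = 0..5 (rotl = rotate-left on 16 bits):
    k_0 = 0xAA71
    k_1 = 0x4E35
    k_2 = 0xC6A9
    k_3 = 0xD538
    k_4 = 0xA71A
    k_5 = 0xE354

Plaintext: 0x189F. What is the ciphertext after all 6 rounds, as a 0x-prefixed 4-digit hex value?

0xEC6F

s_0 = plaintext = 0x189F
s_1 = Round(s_0, k_0) = 0x9F09
s_2 = Round(s_1, k_1) = 0x09E7
s_3 = Round(s_2, k_2) = 0xE798
s_4 = Round(s_3, k_3) = 0x9821
s_5 = Round(s_4, k_4) = 0x21EC
s_6 = Round(s_5, k_5) = 0xEC6F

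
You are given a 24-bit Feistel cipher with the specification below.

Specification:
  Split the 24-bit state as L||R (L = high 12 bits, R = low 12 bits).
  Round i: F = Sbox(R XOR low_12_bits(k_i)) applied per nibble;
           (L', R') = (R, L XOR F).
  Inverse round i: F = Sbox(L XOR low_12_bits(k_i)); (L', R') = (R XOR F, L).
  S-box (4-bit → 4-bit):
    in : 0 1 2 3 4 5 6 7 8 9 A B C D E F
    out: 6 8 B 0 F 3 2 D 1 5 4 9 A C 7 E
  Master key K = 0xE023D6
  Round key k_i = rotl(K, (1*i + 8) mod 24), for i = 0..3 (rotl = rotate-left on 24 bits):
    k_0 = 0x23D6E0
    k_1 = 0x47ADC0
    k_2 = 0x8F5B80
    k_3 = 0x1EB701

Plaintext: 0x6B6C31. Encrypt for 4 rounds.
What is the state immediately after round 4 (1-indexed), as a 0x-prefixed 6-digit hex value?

s_0 = plaintext = 0x6B6C31
s_1 = Round(s_0, k_0) = 0xC3127E
s_2 = Round(s_1, k_1) = 0x27E2A6
s_3 = Round(s_2, k_2) = 0x2A67CC
s_4 = Round(s_3, k_3) = 0x7CC40A

0x7CC40A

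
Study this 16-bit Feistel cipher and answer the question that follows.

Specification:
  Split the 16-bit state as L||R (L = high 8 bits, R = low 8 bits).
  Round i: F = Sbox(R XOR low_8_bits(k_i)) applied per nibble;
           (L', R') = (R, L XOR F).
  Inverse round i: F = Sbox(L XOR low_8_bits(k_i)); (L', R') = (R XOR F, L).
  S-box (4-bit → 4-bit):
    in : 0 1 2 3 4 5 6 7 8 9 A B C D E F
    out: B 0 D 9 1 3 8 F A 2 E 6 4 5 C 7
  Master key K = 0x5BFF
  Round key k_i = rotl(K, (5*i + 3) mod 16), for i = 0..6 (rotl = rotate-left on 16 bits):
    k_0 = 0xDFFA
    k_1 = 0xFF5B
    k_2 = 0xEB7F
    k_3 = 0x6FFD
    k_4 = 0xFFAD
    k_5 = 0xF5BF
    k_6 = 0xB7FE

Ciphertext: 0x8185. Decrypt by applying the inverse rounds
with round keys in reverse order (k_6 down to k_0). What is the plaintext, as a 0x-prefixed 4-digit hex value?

s_0 = ciphertext = 0x8185
s_1 = InvRound(s_0, k_6) = 0x7281
s_2 = InvRound(s_1, k_5) = 0xC472
s_3 = InvRound(s_2, k_4) = 0xF0C4
s_4 = InvRound(s_3, k_3) = 0x71F0
s_5 = InvRound(s_4, k_2) = 0x4C71
s_6 = InvRound(s_5, k_1) = 0x7E4C
s_7 = InvRound(s_6, k_0) = 0xED7E

0xED7E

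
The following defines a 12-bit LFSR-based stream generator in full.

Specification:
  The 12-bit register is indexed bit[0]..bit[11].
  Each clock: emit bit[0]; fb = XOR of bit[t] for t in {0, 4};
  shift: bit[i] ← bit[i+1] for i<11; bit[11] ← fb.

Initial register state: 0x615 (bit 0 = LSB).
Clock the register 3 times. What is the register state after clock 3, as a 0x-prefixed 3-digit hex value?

reg_0 = 0x615
clock 1: out=1, reg = 0x30A
clock 2: out=0, reg = 0x185
clock 3: out=1, reg = 0x8C2

0x8C2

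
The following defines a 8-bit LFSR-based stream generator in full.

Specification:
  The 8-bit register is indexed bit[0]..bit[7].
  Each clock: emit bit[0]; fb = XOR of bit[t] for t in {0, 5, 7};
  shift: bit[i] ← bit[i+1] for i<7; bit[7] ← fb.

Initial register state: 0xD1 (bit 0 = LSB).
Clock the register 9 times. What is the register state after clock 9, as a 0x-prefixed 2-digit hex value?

0x21

reg_0 = 0xD1
clock 1: out=1, reg = 0x68
clock 2: out=0, reg = 0xB4
clock 3: out=0, reg = 0x5A
clock 4: out=0, reg = 0x2D
clock 5: out=1, reg = 0x16
clock 6: out=0, reg = 0x0B
clock 7: out=1, reg = 0x85
clock 8: out=1, reg = 0x42
clock 9: out=0, reg = 0x21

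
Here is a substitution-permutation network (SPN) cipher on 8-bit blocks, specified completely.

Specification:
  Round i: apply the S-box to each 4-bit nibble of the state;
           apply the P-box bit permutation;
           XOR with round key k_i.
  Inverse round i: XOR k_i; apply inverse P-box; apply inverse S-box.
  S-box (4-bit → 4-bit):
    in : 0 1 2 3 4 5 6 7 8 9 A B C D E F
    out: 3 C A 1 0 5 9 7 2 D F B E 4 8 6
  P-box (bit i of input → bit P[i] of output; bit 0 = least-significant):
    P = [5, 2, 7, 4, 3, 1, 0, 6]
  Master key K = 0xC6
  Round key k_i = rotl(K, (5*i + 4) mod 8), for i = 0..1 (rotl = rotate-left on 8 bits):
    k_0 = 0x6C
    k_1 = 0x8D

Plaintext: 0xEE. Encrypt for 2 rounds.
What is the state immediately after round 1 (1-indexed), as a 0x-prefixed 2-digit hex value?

0x3C

s_0 = plaintext = 0xEE
s_1 = Round(s_0, k_0) = 0x3C
s_2 = Round(s_1, k_1) = 0x11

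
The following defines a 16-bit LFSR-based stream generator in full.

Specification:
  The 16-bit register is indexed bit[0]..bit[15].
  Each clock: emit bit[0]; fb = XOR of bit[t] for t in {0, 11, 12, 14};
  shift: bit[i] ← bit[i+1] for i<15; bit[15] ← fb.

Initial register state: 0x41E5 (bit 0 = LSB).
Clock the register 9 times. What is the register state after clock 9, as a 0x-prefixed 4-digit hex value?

0xA420

reg_0 = 0x41E5
clock 1: out=1, reg = 0x20F2
clock 2: out=0, reg = 0x1079
clock 3: out=1, reg = 0x083C
clock 4: out=0, reg = 0x841E
clock 5: out=0, reg = 0x420F
clock 6: out=1, reg = 0x2107
clock 7: out=1, reg = 0x9083
clock 8: out=1, reg = 0x4841
clock 9: out=1, reg = 0xA420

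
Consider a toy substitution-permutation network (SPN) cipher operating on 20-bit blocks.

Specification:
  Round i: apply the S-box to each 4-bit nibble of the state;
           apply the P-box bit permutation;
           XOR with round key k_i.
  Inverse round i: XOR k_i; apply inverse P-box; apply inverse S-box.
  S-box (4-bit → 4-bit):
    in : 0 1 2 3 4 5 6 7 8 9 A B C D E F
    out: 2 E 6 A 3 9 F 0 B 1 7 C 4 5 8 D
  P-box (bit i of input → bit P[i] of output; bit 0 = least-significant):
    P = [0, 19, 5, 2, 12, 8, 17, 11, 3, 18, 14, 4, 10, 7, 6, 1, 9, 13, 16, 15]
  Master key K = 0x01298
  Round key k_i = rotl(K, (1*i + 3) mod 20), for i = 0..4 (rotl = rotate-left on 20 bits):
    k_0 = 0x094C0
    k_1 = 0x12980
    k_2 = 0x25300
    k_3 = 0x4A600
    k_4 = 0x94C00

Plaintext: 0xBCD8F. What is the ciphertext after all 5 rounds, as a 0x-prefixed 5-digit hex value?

s_0 = plaintext = 0xBCD8F
s_1 = Round(s_0, k_0) = 0x14DAD
s_2 = Round(s_1, k_1) = 0x2DC29
s_3 = Round(s_2, k_2) = 0x13641
s_4 = Round(s_3, k_3) = 0x957BE
s_5 = Round(s_4, k_4) = 0xB4206

0xB4206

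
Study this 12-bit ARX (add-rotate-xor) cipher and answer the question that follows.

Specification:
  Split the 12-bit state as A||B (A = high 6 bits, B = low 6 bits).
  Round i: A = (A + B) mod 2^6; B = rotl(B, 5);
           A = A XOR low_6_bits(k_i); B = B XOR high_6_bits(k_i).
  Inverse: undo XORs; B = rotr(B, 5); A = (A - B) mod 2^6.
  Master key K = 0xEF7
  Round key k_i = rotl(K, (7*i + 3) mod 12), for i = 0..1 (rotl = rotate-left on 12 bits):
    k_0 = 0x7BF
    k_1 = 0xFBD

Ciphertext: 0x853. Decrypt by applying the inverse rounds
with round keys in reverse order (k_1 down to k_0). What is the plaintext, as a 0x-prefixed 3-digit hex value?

s_0 = ciphertext = 0x853
s_1 = InvRound(s_0, k_1) = 0x05B
s_2 = InvRound(s_1, k_0) = 0xD0A

0xD0A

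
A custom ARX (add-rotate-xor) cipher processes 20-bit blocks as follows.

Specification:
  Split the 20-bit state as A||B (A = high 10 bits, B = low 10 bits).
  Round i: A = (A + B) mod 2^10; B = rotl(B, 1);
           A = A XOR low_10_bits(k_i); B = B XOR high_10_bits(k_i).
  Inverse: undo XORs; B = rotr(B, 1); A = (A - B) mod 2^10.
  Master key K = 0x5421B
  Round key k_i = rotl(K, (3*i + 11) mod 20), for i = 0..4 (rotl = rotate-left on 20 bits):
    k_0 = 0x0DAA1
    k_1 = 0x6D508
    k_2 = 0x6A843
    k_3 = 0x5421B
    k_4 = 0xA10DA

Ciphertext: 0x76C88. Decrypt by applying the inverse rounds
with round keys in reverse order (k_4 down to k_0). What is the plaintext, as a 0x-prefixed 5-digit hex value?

s_0 = ciphertext = 0x76C88
s_1 = InvRound(s_0, k_4) = 0xFED06
s_2 = InvRound(s_1, k_3) = 0x6D42B
s_3 = InvRound(s_2, k_2) = 0xCDAC0
s_4 = InvRound(s_3, k_1) = 0xA13BA
s_5 = InvRound(s_4, k_0) = 0x97DC6

0x97DC6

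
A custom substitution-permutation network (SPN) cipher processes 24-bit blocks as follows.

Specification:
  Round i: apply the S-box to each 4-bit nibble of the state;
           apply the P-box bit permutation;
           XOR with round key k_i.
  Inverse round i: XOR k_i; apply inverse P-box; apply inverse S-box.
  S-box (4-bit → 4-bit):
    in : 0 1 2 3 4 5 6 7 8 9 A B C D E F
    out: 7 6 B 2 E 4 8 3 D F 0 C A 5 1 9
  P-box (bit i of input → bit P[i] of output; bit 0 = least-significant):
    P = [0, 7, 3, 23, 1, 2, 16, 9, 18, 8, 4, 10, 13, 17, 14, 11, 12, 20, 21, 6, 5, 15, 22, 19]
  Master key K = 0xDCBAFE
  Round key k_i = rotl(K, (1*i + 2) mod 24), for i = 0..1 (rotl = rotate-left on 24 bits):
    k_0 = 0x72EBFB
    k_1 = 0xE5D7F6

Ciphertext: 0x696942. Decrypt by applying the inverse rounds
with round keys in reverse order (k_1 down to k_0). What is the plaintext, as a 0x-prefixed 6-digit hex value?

0x87A02E

s_0 = ciphertext = 0x696942
s_1 = InvRound(s_0, k_1) = 0x2EF8CC
s_2 = InvRound(s_1, k_0) = 0x87A02E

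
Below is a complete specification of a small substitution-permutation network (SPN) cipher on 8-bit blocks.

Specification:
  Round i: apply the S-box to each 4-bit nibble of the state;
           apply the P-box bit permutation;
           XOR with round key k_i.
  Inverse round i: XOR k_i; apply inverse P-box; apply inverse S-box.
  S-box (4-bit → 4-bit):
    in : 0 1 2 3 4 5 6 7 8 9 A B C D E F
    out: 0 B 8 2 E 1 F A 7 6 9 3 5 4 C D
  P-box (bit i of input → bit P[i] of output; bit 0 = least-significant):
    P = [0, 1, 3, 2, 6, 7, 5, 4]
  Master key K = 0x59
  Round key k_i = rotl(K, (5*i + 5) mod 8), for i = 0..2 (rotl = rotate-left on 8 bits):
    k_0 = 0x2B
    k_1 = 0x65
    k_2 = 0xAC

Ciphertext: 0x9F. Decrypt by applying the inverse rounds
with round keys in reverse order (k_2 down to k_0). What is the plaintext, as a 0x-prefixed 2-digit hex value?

0x26

s_0 = ciphertext = 0x9F
s_1 = InvRound(s_0, k_2) = 0xEB
s_2 = InvRound(s_1, k_1) = 0x34
s_3 = InvRound(s_2, k_0) = 0x26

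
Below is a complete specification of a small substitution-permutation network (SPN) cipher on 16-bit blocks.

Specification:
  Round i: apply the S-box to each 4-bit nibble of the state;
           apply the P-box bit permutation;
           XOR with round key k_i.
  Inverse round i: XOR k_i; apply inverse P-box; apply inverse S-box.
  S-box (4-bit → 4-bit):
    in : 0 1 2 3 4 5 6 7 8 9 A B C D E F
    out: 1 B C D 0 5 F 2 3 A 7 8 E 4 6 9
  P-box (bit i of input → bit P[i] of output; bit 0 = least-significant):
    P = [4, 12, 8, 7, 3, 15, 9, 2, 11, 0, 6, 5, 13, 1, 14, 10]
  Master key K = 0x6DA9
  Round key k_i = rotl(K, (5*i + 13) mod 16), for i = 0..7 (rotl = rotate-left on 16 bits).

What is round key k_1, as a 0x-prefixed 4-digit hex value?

K = 0x6DA9
k_0 = rotl(K, (5*0+13) mod 16) = rotl(K, 13) = 0x2DB5
k_1 = rotl(K, (5*1+13) mod 16) = rotl(K, 2) = 0xB6A5

0xB6A5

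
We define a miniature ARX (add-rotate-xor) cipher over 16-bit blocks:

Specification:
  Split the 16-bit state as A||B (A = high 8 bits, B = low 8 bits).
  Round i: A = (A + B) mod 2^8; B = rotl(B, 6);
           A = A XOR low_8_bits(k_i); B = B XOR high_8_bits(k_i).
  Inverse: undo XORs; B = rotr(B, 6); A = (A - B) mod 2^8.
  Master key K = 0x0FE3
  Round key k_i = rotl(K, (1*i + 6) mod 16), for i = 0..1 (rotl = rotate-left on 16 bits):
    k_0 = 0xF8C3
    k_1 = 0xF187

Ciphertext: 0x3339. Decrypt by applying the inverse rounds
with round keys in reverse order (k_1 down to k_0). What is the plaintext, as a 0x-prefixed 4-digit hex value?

0xE36F

s_0 = ciphertext = 0x3339
s_1 = InvRound(s_0, k_1) = 0x9123
s_2 = InvRound(s_1, k_0) = 0xE36F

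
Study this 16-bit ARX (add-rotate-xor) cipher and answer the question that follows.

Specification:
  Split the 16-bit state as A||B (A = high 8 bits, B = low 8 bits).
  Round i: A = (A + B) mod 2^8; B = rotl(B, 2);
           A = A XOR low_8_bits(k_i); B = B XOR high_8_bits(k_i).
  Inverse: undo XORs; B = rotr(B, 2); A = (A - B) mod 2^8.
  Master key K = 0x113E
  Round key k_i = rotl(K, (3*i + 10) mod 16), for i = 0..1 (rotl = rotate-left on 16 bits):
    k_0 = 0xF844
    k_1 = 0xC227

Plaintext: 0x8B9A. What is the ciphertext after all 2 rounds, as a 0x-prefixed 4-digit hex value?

s_0 = plaintext = 0x8B9A
s_1 = Round(s_0, k_0) = 0x6192
s_2 = Round(s_1, k_1) = 0xD488

0xD488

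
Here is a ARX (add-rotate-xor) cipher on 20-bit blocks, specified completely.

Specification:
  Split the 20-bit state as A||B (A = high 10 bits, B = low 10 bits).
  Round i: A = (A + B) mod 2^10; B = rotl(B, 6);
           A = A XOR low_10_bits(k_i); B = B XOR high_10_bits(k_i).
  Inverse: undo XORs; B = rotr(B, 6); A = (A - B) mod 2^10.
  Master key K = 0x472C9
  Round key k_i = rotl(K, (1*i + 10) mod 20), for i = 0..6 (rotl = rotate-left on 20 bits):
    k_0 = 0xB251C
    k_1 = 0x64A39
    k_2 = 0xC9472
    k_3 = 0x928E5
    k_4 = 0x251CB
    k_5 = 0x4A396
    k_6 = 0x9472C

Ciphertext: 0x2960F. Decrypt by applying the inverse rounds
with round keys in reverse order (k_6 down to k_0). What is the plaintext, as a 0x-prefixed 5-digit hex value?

0x2A0CB

s_0 = ciphertext = 0x2960F
s_1 = InvRound(s_0, k_6) = 0x6A1E1
s_2 = InvRound(s_1, k_5) = 0x6AC93
s_3 = InvRound(s_2, k_4) = 0xFC070
s_4 = InvRound(s_3, k_3) = 0xDB7A8
s_5 = InvRound(s_4, k_2) = 0x934D2
s_6 = InvRound(s_5, k_1) = 0x1BC05
s_7 = InvRound(s_6, k_0) = 0x2A0CB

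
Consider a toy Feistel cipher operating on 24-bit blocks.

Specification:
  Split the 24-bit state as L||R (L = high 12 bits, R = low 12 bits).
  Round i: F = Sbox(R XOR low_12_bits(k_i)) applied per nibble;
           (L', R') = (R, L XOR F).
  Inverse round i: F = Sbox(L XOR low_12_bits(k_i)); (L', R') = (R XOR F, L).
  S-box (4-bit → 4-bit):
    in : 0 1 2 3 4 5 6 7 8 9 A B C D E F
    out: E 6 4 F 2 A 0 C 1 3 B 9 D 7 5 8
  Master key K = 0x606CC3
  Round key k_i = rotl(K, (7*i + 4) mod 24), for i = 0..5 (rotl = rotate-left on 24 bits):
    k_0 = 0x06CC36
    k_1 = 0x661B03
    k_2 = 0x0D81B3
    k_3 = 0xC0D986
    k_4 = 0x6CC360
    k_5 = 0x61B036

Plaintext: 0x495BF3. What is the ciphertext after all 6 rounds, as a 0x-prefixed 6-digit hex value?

0x7411C7

s_0 = plaintext = 0x495BF3
s_1 = Round(s_0, k_0) = 0xBF384F
s_2 = Round(s_1, k_1) = 0x84F4DE
s_3 = Round(s_2, k_2) = 0x4DE248
s_4 = Round(s_3, k_3) = 0x248D0B
s_5 = Round(s_4, k_4) = 0xD0B741
s_6 = Round(s_5, k_5) = 0x7411C7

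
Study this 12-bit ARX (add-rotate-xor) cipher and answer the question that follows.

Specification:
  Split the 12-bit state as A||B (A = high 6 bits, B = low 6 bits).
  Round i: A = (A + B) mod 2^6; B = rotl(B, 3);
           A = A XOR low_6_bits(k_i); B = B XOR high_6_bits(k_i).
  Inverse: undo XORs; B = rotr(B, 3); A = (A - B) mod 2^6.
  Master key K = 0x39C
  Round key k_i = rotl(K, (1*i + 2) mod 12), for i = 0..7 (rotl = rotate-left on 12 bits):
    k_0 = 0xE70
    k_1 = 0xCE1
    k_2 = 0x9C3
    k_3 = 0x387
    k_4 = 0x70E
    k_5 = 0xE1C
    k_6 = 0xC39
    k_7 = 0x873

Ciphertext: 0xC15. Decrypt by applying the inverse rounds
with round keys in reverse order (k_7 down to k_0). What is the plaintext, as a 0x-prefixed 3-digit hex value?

s_0 = ciphertext = 0xC15
s_1 = InvRound(s_0, k_7) = 0x766
s_2 = InvRound(s_1, k_6) = 0xCB2
s_3 = InvRound(s_2, k_5) = 0x751
s_4 = InvRound(s_3, k_4) = 0xAA9
s_5 = InvRound(s_4, k_3) = 0xC7C
s_6 = InvRound(s_5, k_2) = 0x5DB
s_7 = InvRound(s_6, k_1) = 0xC45
s_8 = InvRound(s_7, k_0) = 0x6A7

0x6A7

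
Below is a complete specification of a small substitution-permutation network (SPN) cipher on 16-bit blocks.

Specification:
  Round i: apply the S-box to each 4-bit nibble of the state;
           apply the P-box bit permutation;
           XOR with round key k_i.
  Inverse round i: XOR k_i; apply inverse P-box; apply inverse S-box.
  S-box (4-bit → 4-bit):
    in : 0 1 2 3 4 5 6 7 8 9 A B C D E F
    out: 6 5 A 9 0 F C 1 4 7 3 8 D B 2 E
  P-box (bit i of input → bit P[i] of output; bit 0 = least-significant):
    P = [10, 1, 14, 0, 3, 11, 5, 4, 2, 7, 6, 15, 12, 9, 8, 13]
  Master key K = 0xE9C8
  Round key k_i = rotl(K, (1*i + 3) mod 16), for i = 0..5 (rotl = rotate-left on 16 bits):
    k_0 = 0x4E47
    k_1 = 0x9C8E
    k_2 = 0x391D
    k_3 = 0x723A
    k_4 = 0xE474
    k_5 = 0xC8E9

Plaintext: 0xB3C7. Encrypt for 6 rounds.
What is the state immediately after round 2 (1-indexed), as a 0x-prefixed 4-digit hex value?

0x9E03

s_0 = plaintext = 0xB3C7
s_1 = Round(s_0, k_0) = 0xEA7B
s_2 = Round(s_1, k_1) = 0x9E03
s_3 = Round(s_2, k_2) = 0x26BC
s_4 = Round(s_3, k_3) = 0x946B
s_5 = Round(s_4, k_4) = 0xF745
s_6 = Round(s_5, k_5) = 0xAFEE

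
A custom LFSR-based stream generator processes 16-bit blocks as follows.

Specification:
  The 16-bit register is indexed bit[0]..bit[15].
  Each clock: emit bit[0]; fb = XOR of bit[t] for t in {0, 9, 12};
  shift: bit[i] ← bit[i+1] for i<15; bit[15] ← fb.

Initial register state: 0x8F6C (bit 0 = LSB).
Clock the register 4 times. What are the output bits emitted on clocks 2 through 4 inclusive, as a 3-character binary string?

reg_0 = 0x8F6C
clock 1: out=0, reg = 0xC7B6
clock 2: out=0, reg = 0xE3DB
clock 3: out=1, reg = 0x71ED
clock 4: out=1, reg = 0x38F6

011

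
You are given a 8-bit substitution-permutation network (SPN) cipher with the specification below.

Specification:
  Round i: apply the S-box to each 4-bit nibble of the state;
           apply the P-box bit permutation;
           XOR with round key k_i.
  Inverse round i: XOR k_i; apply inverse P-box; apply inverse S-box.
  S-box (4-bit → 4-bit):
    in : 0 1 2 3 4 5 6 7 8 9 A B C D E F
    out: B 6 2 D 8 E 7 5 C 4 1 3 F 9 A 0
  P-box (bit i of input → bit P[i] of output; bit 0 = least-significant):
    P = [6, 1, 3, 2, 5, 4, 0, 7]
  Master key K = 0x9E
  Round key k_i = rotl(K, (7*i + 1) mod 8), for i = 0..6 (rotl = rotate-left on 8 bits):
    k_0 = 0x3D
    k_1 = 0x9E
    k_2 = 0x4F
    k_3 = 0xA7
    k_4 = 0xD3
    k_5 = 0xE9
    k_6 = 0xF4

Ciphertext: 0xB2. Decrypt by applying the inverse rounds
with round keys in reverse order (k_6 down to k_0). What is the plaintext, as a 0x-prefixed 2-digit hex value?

s_0 = ciphertext = 0xB2
s_1 = InvRound(s_0, k_6) = 0xF0
s_2 = InvRound(s_1, k_5) = 0x19
s_3 = InvRound(s_2, k_4) = 0x46
s_4 = InvRound(s_3, k_3) = 0x3A
s_5 = InvRound(s_4, k_2) = 0x6D
s_6 = InvRound(s_5, k_1) = 0xCB
s_7 = InvRound(s_6, k_0) = 0x00

0x00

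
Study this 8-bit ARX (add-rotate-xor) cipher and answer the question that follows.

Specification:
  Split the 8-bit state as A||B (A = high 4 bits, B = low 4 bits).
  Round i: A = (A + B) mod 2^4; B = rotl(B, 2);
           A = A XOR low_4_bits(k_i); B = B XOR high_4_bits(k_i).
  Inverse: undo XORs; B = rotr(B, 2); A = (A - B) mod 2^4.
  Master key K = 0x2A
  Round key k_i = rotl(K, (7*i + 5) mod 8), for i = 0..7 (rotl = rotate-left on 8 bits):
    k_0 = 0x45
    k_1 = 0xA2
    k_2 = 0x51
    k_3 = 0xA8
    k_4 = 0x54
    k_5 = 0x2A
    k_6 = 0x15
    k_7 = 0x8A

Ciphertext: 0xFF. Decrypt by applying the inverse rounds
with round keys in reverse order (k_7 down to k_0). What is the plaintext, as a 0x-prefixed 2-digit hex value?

s_0 = ciphertext = 0xFF
s_1 = InvRound(s_0, k_7) = 0x8D
s_2 = InvRound(s_1, k_6) = 0xA3
s_3 = InvRound(s_2, k_5) = 0xC4
s_4 = InvRound(s_3, k_4) = 0x44
s_5 = InvRound(s_4, k_3) = 0x1B
s_6 = InvRound(s_5, k_2) = 0x5B
s_7 = InvRound(s_6, k_1) = 0x34
s_8 = InvRound(s_7, k_0) = 0x60

0x60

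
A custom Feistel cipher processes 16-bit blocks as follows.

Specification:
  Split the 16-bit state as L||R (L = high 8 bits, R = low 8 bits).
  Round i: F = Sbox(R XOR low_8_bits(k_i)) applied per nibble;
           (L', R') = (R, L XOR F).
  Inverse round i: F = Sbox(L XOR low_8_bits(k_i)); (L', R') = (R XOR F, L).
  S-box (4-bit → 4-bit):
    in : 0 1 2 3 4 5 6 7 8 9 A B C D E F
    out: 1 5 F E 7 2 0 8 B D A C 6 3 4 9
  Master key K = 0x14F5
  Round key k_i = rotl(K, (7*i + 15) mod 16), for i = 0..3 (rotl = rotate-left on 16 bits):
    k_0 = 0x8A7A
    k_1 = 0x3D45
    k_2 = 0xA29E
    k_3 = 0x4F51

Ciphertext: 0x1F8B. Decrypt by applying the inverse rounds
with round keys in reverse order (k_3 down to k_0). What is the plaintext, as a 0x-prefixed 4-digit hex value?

0xBCD6

s_0 = ciphertext = 0x1F8B
s_1 = InvRound(s_0, k_3) = 0xFF1F
s_2 = InvRound(s_1, k_2) = 0x1AFF
s_3 = InvRound(s_2, k_1) = 0xD61A
s_4 = InvRound(s_3, k_0) = 0xBCD6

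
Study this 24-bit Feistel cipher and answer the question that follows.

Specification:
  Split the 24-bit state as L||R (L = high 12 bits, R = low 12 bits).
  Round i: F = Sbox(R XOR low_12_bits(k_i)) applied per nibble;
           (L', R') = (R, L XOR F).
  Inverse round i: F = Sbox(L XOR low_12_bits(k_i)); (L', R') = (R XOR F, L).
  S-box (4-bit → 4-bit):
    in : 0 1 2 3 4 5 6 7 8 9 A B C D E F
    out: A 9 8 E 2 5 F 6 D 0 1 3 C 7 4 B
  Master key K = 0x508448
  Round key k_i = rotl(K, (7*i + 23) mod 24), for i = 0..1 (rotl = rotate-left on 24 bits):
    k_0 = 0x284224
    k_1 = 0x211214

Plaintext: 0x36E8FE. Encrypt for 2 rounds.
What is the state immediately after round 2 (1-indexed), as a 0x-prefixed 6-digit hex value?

0x21F25D

s_0 = plaintext = 0x36E8FE
s_1 = Round(s_0, k_0) = 0x8FE21F
s_2 = Round(s_1, k_1) = 0x21F25D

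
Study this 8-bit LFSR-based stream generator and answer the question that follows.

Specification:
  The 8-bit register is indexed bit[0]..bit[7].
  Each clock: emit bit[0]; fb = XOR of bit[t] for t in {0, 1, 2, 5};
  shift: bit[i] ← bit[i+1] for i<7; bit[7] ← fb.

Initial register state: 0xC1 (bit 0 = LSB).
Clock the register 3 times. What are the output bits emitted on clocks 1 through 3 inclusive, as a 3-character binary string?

reg_0 = 0xC1
clock 1: out=1, reg = 0xE0
clock 2: out=0, reg = 0xF0
clock 3: out=0, reg = 0xF8

100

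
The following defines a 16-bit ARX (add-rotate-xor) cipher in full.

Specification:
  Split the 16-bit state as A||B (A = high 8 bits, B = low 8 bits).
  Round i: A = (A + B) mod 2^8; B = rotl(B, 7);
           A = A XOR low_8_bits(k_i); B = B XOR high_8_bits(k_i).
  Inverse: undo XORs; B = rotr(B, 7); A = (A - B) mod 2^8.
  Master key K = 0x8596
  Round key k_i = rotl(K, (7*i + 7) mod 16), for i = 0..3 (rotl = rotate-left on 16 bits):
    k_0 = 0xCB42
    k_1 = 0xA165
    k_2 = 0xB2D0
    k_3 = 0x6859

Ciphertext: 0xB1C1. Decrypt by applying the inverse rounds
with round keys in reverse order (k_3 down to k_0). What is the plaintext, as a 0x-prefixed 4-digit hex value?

0x431E

s_0 = ciphertext = 0xB1C1
s_1 = InvRound(s_0, k_3) = 0x9553
s_2 = InvRound(s_1, k_2) = 0x82C3
s_3 = InvRound(s_2, k_1) = 0x23C4
s_4 = InvRound(s_3, k_0) = 0x431E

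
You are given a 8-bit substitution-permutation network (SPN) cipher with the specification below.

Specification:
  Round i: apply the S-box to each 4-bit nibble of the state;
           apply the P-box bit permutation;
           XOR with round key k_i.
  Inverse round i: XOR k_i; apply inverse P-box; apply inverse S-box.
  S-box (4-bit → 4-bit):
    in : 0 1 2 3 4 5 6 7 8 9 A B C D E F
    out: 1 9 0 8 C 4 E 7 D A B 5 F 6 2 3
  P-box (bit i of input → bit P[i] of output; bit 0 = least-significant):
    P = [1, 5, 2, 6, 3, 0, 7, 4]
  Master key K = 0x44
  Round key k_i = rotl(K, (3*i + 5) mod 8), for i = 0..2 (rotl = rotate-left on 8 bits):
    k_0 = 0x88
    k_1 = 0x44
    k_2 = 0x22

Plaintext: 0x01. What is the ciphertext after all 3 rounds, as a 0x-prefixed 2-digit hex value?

s_0 = plaintext = 0x01
s_1 = Round(s_0, k_0) = 0xC2
s_2 = Round(s_1, k_1) = 0xDD
s_3 = Round(s_2, k_2) = 0x87

0x87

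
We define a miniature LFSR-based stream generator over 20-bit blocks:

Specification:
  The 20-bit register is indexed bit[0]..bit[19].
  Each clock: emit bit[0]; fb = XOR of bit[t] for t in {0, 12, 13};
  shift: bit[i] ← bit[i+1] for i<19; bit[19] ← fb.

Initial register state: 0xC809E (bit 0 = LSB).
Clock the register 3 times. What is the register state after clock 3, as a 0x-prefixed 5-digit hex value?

reg_0 = 0xC809E
clock 1: out=0, reg = 0x6404F
clock 2: out=1, reg = 0xB2027
clock 3: out=1, reg = 0x59013

0x59013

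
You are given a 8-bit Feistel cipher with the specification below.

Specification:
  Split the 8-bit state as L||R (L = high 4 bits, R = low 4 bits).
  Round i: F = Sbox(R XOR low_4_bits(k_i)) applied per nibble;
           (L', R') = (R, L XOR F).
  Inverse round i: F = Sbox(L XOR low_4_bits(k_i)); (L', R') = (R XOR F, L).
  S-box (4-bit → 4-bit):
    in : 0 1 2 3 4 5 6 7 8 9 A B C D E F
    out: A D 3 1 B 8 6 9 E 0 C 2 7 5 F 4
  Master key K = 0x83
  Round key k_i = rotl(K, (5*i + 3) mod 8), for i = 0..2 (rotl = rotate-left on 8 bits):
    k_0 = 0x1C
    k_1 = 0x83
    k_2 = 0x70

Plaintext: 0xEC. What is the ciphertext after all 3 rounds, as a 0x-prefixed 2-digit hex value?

0x5C

s_0 = plaintext = 0xEC
s_1 = Round(s_0, k_0) = 0xC4
s_2 = Round(s_1, k_1) = 0x45
s_3 = Round(s_2, k_2) = 0x5C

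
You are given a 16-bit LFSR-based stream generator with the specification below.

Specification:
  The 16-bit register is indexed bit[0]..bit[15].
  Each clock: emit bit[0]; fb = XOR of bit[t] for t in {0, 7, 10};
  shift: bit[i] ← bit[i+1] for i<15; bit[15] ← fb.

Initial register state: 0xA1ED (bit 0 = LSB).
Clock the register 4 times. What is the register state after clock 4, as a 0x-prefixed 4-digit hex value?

0x6A1E

reg_0 = 0xA1ED
clock 1: out=1, reg = 0x50F6
clock 2: out=0, reg = 0xA87B
clock 3: out=1, reg = 0xD43D
clock 4: out=1, reg = 0x6A1E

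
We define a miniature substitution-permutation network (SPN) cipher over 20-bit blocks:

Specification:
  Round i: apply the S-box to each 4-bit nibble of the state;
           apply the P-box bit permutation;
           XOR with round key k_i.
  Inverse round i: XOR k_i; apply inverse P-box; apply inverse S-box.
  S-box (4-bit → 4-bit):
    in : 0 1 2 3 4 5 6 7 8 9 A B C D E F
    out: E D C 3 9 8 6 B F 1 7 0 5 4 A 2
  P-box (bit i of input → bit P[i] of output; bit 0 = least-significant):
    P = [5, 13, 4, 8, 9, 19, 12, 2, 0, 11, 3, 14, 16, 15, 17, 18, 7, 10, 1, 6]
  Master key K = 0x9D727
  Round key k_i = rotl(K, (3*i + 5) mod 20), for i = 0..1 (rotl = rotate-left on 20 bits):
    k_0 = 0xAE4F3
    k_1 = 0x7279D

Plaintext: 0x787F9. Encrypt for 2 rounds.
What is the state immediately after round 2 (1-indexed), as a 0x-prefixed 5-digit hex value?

0x17CC0

s_0 = plaintext = 0x787F9
s_1 = Round(s_0, k_0) = 0x52812
s_2 = Round(s_1, k_1) = 0x17CC0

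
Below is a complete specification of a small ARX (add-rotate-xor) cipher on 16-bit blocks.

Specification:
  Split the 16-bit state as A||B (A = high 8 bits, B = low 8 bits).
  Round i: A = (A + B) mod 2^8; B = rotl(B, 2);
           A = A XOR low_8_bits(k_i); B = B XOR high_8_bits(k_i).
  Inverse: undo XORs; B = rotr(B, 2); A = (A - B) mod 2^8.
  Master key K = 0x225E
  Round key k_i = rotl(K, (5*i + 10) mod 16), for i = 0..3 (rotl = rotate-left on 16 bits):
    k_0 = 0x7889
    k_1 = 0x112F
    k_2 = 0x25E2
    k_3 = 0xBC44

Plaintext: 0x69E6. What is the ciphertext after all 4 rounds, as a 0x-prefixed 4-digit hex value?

0x61C1

s_0 = plaintext = 0x69E6
s_1 = Round(s_0, k_0) = 0xC6E3
s_2 = Round(s_1, k_1) = 0x869E
s_3 = Round(s_2, k_2) = 0xC65F
s_4 = Round(s_3, k_3) = 0x61C1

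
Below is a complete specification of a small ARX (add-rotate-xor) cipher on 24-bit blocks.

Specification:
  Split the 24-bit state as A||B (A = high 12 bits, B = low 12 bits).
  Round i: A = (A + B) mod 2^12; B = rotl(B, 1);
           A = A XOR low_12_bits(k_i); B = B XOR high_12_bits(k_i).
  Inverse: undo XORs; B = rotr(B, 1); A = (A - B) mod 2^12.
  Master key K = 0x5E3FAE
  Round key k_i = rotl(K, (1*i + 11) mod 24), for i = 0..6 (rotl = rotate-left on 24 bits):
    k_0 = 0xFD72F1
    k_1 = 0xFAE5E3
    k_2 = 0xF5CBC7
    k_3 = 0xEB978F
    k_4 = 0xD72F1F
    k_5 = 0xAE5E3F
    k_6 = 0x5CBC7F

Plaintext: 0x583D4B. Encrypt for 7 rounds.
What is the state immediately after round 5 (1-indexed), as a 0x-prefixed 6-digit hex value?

s_0 = plaintext = 0x583D4B
s_1 = Round(s_0, k_0) = 0x03F540
s_2 = Round(s_1, k_1) = 0x09C52E
s_3 = Round(s_2, k_2) = 0xE0D500
s_4 = Round(s_3, k_3) = 0x4824B9
s_5 = Round(s_4, k_4) = 0x624400
s_6 = Round(s_5, k_5) = 0x41B2E5
s_7 = Round(s_6, k_6) = 0xB7F001

0x624400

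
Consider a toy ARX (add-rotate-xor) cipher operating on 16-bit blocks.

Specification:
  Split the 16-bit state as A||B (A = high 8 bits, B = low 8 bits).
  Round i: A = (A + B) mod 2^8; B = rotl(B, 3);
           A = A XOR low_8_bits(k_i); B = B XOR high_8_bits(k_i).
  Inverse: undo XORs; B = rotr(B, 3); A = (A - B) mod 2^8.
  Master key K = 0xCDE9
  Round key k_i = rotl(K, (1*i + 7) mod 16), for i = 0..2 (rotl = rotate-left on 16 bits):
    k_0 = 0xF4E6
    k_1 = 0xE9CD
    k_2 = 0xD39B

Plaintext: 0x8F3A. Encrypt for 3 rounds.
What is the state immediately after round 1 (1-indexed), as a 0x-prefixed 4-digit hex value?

s_0 = plaintext = 0x8F3A
s_1 = Round(s_0, k_0) = 0x2F25
s_2 = Round(s_1, k_1) = 0x99C0
s_3 = Round(s_2, k_2) = 0xC2D5

0x2F25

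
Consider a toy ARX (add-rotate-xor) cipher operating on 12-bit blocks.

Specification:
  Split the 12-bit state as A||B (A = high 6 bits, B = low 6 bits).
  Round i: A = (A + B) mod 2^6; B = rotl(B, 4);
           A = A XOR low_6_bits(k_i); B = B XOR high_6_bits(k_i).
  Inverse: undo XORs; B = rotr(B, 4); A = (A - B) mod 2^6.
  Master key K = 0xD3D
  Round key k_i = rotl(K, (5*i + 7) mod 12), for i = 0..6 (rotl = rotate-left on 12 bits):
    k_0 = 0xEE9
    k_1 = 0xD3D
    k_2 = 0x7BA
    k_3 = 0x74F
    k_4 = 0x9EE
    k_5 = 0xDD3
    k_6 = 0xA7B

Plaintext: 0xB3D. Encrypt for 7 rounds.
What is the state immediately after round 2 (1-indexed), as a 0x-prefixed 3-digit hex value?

0x67D

s_0 = plaintext = 0xB3D
s_1 = Round(s_0, k_0) = 0x024
s_2 = Round(s_1, k_1) = 0x67D
s_3 = Round(s_2, k_2) = 0xB01
s_4 = Round(s_3, k_3) = 0x88D
s_5 = Round(s_4, k_4) = 0x074
s_6 = Round(s_5, k_5) = 0x9BA
s_7 = Round(s_6, k_6) = 0x6C7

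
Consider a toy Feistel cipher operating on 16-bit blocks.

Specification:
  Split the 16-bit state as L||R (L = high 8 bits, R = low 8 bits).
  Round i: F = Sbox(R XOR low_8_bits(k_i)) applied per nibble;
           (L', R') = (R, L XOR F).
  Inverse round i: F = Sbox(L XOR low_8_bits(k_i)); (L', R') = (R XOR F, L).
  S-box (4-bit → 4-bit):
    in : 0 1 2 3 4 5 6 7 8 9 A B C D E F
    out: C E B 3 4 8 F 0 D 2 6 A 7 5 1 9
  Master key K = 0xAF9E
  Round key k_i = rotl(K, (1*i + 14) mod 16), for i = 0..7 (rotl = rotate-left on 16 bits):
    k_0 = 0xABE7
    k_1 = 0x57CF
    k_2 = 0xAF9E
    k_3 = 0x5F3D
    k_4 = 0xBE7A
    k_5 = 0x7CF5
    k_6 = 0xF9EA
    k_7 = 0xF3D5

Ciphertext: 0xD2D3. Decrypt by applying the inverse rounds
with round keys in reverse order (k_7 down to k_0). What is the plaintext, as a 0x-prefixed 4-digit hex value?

s_0 = ciphertext = 0xD2D3
s_1 = InvRound(s_0, k_7) = 0x13D2
s_2 = InvRound(s_1, k_6) = 0x4013
s_3 = InvRound(s_2, k_5) = 0xBB40
s_4 = InvRound(s_3, k_4) = 0x3EBB
s_5 = InvRound(s_4, k_3) = 0x783E
s_6 = InvRound(s_5, k_2) = 0x2178
s_7 = InvRound(s_6, k_1) = 0x6921
s_8 = InvRound(s_7, k_0) = 0xF069

0xF069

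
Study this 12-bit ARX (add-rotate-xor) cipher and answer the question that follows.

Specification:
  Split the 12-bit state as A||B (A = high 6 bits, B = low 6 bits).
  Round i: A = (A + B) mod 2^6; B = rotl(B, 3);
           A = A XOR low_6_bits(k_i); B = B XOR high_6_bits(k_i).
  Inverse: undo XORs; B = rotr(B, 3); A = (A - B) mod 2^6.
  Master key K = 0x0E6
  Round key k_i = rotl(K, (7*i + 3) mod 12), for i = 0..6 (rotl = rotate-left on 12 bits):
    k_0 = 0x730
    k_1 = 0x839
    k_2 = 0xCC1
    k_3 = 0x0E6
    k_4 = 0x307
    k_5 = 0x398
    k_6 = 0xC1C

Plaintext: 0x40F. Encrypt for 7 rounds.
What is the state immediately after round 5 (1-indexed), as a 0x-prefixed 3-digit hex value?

s_0 = plaintext = 0x40F
s_1 = Round(s_0, k_0) = 0xBE5
s_2 = Round(s_1, k_1) = 0xB4C
s_3 = Round(s_2, k_2) = 0xE12
s_4 = Round(s_3, k_3) = 0xB11
s_5 = Round(s_4, k_4) = 0xE86
s_6 = Round(s_5, k_5) = 0x63E
s_7 = Round(s_6, k_6) = 0x287

0xE86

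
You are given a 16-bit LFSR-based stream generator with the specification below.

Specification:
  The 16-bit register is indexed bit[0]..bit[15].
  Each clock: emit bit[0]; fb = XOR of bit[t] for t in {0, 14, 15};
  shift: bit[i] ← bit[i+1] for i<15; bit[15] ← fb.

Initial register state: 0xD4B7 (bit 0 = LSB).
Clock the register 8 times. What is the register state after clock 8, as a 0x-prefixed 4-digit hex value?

0xE7D4

reg_0 = 0xD4B7
clock 1: out=1, reg = 0xEA5B
clock 2: out=1, reg = 0xF52D
clock 3: out=1, reg = 0xFA96
clock 4: out=0, reg = 0x7D4B
clock 5: out=1, reg = 0x3EA5
clock 6: out=1, reg = 0x9F52
clock 7: out=0, reg = 0xCFA9
clock 8: out=1, reg = 0xE7D4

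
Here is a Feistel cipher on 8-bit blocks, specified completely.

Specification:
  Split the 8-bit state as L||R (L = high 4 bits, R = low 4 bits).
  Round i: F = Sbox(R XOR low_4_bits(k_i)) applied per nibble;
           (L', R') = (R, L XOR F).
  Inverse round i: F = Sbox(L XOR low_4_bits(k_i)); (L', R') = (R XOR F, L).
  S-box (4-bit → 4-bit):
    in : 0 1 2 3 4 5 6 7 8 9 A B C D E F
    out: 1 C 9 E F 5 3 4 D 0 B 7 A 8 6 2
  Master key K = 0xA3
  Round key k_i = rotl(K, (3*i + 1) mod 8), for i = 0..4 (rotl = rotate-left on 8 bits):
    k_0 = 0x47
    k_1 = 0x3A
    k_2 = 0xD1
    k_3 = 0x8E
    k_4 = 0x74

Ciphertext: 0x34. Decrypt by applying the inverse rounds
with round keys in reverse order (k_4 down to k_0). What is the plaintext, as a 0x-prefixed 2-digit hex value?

0xB0

s_0 = ciphertext = 0x34
s_1 = InvRound(s_0, k_4) = 0x03
s_2 = InvRound(s_1, k_3) = 0x50
s_3 = InvRound(s_2, k_2) = 0xF5
s_4 = InvRound(s_3, k_1) = 0x0F
s_5 = InvRound(s_4, k_0) = 0xB0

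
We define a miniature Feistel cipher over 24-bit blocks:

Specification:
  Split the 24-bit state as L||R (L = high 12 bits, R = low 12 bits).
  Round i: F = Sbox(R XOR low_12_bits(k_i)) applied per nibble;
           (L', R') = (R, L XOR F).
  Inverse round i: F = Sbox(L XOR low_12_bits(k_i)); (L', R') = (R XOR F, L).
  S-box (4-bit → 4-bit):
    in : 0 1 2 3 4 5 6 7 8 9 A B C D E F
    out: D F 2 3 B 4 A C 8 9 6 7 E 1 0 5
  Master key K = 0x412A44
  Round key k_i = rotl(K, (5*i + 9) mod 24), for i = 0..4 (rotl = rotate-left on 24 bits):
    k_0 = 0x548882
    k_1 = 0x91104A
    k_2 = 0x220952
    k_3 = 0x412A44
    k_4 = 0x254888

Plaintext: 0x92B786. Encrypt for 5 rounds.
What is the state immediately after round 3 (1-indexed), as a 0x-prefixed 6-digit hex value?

s_0 = plaintext = 0x92B786
s_1 = Round(s_0, k_0) = 0x786CF0
s_2 = Round(s_1, k_1) = 0xCF09F0
s_3 = Round(s_2, k_2) = 0x9F0192
s_4 = Round(s_3, k_3) = 0x192EEA
s_5 = Round(s_4, k_4) = 0xEEAB30

0x9F0192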